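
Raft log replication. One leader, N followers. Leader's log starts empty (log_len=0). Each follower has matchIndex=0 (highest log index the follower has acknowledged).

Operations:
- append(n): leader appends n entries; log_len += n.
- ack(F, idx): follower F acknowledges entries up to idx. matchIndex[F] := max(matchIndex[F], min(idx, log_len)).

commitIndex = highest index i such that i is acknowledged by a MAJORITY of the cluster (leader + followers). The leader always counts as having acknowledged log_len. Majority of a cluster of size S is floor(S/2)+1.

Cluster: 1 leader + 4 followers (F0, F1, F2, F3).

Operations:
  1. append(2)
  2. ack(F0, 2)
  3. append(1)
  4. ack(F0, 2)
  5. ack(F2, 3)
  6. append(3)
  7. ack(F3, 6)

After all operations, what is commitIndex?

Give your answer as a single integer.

Answer: 3

Derivation:
Op 1: append 2 -> log_len=2
Op 2: F0 acks idx 2 -> match: F0=2 F1=0 F2=0 F3=0; commitIndex=0
Op 3: append 1 -> log_len=3
Op 4: F0 acks idx 2 -> match: F0=2 F1=0 F2=0 F3=0; commitIndex=0
Op 5: F2 acks idx 3 -> match: F0=2 F1=0 F2=3 F3=0; commitIndex=2
Op 6: append 3 -> log_len=6
Op 7: F3 acks idx 6 -> match: F0=2 F1=0 F2=3 F3=6; commitIndex=3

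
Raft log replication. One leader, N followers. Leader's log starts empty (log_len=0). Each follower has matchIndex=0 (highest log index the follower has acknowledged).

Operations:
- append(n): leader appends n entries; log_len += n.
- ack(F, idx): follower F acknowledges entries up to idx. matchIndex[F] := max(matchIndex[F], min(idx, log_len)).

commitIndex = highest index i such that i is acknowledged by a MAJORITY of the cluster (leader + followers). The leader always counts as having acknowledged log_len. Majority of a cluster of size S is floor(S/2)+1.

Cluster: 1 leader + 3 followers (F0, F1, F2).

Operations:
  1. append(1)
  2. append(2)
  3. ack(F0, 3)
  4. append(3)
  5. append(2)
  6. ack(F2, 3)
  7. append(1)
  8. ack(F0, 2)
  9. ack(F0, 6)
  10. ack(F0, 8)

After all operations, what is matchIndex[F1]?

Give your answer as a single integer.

Answer: 0

Derivation:
Op 1: append 1 -> log_len=1
Op 2: append 2 -> log_len=3
Op 3: F0 acks idx 3 -> match: F0=3 F1=0 F2=0; commitIndex=0
Op 4: append 3 -> log_len=6
Op 5: append 2 -> log_len=8
Op 6: F2 acks idx 3 -> match: F0=3 F1=0 F2=3; commitIndex=3
Op 7: append 1 -> log_len=9
Op 8: F0 acks idx 2 -> match: F0=3 F1=0 F2=3; commitIndex=3
Op 9: F0 acks idx 6 -> match: F0=6 F1=0 F2=3; commitIndex=3
Op 10: F0 acks idx 8 -> match: F0=8 F1=0 F2=3; commitIndex=3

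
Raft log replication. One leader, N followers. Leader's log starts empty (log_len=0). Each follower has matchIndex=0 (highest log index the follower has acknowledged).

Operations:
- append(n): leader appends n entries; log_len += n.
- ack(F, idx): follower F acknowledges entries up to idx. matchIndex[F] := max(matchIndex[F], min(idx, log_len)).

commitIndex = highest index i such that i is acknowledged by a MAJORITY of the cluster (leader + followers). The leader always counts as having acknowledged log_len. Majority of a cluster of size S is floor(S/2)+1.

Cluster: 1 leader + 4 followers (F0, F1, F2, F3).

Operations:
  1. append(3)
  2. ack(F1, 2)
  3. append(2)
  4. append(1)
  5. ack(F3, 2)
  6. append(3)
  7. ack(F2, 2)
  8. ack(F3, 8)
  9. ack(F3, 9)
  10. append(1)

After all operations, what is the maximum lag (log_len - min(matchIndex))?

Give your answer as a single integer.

Answer: 10

Derivation:
Op 1: append 3 -> log_len=3
Op 2: F1 acks idx 2 -> match: F0=0 F1=2 F2=0 F3=0; commitIndex=0
Op 3: append 2 -> log_len=5
Op 4: append 1 -> log_len=6
Op 5: F3 acks idx 2 -> match: F0=0 F1=2 F2=0 F3=2; commitIndex=2
Op 6: append 3 -> log_len=9
Op 7: F2 acks idx 2 -> match: F0=0 F1=2 F2=2 F3=2; commitIndex=2
Op 8: F3 acks idx 8 -> match: F0=0 F1=2 F2=2 F3=8; commitIndex=2
Op 9: F3 acks idx 9 -> match: F0=0 F1=2 F2=2 F3=9; commitIndex=2
Op 10: append 1 -> log_len=10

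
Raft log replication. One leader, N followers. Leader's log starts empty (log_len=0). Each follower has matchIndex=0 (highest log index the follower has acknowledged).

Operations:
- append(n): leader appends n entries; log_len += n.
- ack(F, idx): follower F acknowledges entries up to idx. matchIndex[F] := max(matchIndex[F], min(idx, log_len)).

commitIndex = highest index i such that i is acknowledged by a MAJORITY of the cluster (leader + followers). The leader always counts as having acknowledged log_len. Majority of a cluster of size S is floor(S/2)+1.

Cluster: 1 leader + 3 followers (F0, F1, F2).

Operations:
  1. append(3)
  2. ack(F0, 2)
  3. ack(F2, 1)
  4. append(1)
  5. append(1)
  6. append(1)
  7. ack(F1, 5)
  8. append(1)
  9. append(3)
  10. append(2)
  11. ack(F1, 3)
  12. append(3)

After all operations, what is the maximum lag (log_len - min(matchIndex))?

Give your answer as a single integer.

Op 1: append 3 -> log_len=3
Op 2: F0 acks idx 2 -> match: F0=2 F1=0 F2=0; commitIndex=0
Op 3: F2 acks idx 1 -> match: F0=2 F1=0 F2=1; commitIndex=1
Op 4: append 1 -> log_len=4
Op 5: append 1 -> log_len=5
Op 6: append 1 -> log_len=6
Op 7: F1 acks idx 5 -> match: F0=2 F1=5 F2=1; commitIndex=2
Op 8: append 1 -> log_len=7
Op 9: append 3 -> log_len=10
Op 10: append 2 -> log_len=12
Op 11: F1 acks idx 3 -> match: F0=2 F1=5 F2=1; commitIndex=2
Op 12: append 3 -> log_len=15

Answer: 14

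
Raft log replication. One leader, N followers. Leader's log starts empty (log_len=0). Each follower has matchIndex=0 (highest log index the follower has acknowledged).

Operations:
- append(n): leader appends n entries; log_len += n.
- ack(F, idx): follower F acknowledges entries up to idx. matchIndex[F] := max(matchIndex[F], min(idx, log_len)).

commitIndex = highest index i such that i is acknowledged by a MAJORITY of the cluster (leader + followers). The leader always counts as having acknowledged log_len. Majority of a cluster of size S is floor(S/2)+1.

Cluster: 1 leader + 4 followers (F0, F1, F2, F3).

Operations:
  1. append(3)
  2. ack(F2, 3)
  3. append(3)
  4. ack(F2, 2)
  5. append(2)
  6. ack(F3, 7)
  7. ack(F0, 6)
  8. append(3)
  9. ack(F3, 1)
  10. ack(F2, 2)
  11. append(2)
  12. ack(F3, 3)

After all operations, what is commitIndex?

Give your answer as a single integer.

Op 1: append 3 -> log_len=3
Op 2: F2 acks idx 3 -> match: F0=0 F1=0 F2=3 F3=0; commitIndex=0
Op 3: append 3 -> log_len=6
Op 4: F2 acks idx 2 -> match: F0=0 F1=0 F2=3 F3=0; commitIndex=0
Op 5: append 2 -> log_len=8
Op 6: F3 acks idx 7 -> match: F0=0 F1=0 F2=3 F3=7; commitIndex=3
Op 7: F0 acks idx 6 -> match: F0=6 F1=0 F2=3 F3=7; commitIndex=6
Op 8: append 3 -> log_len=11
Op 9: F3 acks idx 1 -> match: F0=6 F1=0 F2=3 F3=7; commitIndex=6
Op 10: F2 acks idx 2 -> match: F0=6 F1=0 F2=3 F3=7; commitIndex=6
Op 11: append 2 -> log_len=13
Op 12: F3 acks idx 3 -> match: F0=6 F1=0 F2=3 F3=7; commitIndex=6

Answer: 6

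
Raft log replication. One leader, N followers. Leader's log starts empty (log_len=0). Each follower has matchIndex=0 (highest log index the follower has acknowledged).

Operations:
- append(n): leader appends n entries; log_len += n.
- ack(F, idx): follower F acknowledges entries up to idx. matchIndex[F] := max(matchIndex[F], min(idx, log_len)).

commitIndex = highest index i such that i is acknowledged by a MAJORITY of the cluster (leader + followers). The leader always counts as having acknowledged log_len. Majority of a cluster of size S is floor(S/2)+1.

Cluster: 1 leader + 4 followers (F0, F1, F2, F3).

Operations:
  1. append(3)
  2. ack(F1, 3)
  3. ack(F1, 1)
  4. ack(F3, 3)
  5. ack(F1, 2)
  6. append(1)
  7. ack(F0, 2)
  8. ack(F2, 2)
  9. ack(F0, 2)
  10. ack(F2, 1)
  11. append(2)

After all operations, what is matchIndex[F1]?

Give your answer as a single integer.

Answer: 3

Derivation:
Op 1: append 3 -> log_len=3
Op 2: F1 acks idx 3 -> match: F0=0 F1=3 F2=0 F3=0; commitIndex=0
Op 3: F1 acks idx 1 -> match: F0=0 F1=3 F2=0 F3=0; commitIndex=0
Op 4: F3 acks idx 3 -> match: F0=0 F1=3 F2=0 F3=3; commitIndex=3
Op 5: F1 acks idx 2 -> match: F0=0 F1=3 F2=0 F3=3; commitIndex=3
Op 6: append 1 -> log_len=4
Op 7: F0 acks idx 2 -> match: F0=2 F1=3 F2=0 F3=3; commitIndex=3
Op 8: F2 acks idx 2 -> match: F0=2 F1=3 F2=2 F3=3; commitIndex=3
Op 9: F0 acks idx 2 -> match: F0=2 F1=3 F2=2 F3=3; commitIndex=3
Op 10: F2 acks idx 1 -> match: F0=2 F1=3 F2=2 F3=3; commitIndex=3
Op 11: append 2 -> log_len=6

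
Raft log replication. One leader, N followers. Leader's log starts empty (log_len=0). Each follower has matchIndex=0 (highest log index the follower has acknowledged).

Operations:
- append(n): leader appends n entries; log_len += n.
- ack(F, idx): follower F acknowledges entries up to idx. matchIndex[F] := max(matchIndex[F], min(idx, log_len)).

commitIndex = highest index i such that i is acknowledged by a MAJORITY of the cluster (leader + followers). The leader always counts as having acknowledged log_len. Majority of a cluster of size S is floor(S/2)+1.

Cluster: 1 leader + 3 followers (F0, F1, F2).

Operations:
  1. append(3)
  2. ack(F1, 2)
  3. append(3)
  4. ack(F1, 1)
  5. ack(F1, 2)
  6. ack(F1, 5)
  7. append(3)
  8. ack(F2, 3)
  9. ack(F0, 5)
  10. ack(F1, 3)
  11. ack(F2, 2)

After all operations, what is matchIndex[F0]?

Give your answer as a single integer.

Op 1: append 3 -> log_len=3
Op 2: F1 acks idx 2 -> match: F0=0 F1=2 F2=0; commitIndex=0
Op 3: append 3 -> log_len=6
Op 4: F1 acks idx 1 -> match: F0=0 F1=2 F2=0; commitIndex=0
Op 5: F1 acks idx 2 -> match: F0=0 F1=2 F2=0; commitIndex=0
Op 6: F1 acks idx 5 -> match: F0=0 F1=5 F2=0; commitIndex=0
Op 7: append 3 -> log_len=9
Op 8: F2 acks idx 3 -> match: F0=0 F1=5 F2=3; commitIndex=3
Op 9: F0 acks idx 5 -> match: F0=5 F1=5 F2=3; commitIndex=5
Op 10: F1 acks idx 3 -> match: F0=5 F1=5 F2=3; commitIndex=5
Op 11: F2 acks idx 2 -> match: F0=5 F1=5 F2=3; commitIndex=5

Answer: 5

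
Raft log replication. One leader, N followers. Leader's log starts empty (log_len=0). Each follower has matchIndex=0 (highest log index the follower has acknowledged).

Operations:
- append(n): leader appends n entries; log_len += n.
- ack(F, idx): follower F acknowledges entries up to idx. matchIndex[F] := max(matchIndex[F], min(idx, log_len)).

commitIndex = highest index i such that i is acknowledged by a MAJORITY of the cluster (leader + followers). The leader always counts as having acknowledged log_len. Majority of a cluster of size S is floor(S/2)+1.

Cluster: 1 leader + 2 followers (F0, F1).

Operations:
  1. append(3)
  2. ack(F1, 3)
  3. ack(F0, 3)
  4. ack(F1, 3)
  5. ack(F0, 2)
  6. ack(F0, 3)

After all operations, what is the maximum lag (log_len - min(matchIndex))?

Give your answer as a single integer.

Answer: 0

Derivation:
Op 1: append 3 -> log_len=3
Op 2: F1 acks idx 3 -> match: F0=0 F1=3; commitIndex=3
Op 3: F0 acks idx 3 -> match: F0=3 F1=3; commitIndex=3
Op 4: F1 acks idx 3 -> match: F0=3 F1=3; commitIndex=3
Op 5: F0 acks idx 2 -> match: F0=3 F1=3; commitIndex=3
Op 6: F0 acks idx 3 -> match: F0=3 F1=3; commitIndex=3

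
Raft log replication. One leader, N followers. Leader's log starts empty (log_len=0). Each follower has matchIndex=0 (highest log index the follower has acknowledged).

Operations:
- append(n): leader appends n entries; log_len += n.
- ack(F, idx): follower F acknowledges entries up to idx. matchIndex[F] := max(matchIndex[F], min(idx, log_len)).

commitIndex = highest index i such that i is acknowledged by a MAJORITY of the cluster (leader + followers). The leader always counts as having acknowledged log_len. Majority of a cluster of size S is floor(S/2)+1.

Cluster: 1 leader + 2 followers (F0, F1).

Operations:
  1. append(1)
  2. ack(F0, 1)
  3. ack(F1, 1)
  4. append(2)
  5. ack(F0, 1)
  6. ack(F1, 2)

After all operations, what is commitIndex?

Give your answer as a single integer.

Op 1: append 1 -> log_len=1
Op 2: F0 acks idx 1 -> match: F0=1 F1=0; commitIndex=1
Op 3: F1 acks idx 1 -> match: F0=1 F1=1; commitIndex=1
Op 4: append 2 -> log_len=3
Op 5: F0 acks idx 1 -> match: F0=1 F1=1; commitIndex=1
Op 6: F1 acks idx 2 -> match: F0=1 F1=2; commitIndex=2

Answer: 2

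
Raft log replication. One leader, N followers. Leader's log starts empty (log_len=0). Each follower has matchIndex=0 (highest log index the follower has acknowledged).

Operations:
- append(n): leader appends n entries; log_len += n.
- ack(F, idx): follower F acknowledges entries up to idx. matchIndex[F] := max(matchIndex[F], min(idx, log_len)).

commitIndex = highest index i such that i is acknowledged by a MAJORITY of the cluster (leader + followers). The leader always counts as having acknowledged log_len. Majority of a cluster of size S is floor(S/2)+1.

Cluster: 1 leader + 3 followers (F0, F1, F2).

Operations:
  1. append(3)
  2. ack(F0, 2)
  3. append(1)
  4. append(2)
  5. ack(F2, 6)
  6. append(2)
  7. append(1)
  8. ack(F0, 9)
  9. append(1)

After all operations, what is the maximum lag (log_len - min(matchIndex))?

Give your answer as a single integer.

Op 1: append 3 -> log_len=3
Op 2: F0 acks idx 2 -> match: F0=2 F1=0 F2=0; commitIndex=0
Op 3: append 1 -> log_len=4
Op 4: append 2 -> log_len=6
Op 5: F2 acks idx 6 -> match: F0=2 F1=0 F2=6; commitIndex=2
Op 6: append 2 -> log_len=8
Op 7: append 1 -> log_len=9
Op 8: F0 acks idx 9 -> match: F0=9 F1=0 F2=6; commitIndex=6
Op 9: append 1 -> log_len=10

Answer: 10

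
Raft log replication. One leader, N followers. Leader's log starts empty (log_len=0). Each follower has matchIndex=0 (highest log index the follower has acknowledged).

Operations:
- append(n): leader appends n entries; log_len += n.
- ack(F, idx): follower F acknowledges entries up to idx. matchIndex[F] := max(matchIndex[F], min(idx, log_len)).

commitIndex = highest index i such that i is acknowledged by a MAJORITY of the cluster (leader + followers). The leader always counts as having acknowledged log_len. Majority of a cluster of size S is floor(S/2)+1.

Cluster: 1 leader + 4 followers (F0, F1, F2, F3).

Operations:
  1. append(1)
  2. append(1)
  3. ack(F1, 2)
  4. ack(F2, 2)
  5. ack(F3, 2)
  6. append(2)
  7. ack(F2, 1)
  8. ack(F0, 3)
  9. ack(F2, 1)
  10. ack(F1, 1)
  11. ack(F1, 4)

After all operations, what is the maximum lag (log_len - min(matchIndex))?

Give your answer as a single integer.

Op 1: append 1 -> log_len=1
Op 2: append 1 -> log_len=2
Op 3: F1 acks idx 2 -> match: F0=0 F1=2 F2=0 F3=0; commitIndex=0
Op 4: F2 acks idx 2 -> match: F0=0 F1=2 F2=2 F3=0; commitIndex=2
Op 5: F3 acks idx 2 -> match: F0=0 F1=2 F2=2 F3=2; commitIndex=2
Op 6: append 2 -> log_len=4
Op 7: F2 acks idx 1 -> match: F0=0 F1=2 F2=2 F3=2; commitIndex=2
Op 8: F0 acks idx 3 -> match: F0=3 F1=2 F2=2 F3=2; commitIndex=2
Op 9: F2 acks idx 1 -> match: F0=3 F1=2 F2=2 F3=2; commitIndex=2
Op 10: F1 acks idx 1 -> match: F0=3 F1=2 F2=2 F3=2; commitIndex=2
Op 11: F1 acks idx 4 -> match: F0=3 F1=4 F2=2 F3=2; commitIndex=3

Answer: 2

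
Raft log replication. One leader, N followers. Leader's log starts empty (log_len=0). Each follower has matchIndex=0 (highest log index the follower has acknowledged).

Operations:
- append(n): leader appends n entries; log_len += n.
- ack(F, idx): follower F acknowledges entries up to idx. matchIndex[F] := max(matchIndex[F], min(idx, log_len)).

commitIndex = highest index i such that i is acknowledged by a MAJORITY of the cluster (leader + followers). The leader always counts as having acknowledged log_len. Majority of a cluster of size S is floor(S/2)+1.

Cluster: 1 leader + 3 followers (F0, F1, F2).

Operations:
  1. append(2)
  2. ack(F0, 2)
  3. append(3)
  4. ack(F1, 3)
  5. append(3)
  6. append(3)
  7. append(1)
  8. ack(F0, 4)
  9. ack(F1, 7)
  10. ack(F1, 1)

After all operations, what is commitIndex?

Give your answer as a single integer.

Op 1: append 2 -> log_len=2
Op 2: F0 acks idx 2 -> match: F0=2 F1=0 F2=0; commitIndex=0
Op 3: append 3 -> log_len=5
Op 4: F1 acks idx 3 -> match: F0=2 F1=3 F2=0; commitIndex=2
Op 5: append 3 -> log_len=8
Op 6: append 3 -> log_len=11
Op 7: append 1 -> log_len=12
Op 8: F0 acks idx 4 -> match: F0=4 F1=3 F2=0; commitIndex=3
Op 9: F1 acks idx 7 -> match: F0=4 F1=7 F2=0; commitIndex=4
Op 10: F1 acks idx 1 -> match: F0=4 F1=7 F2=0; commitIndex=4

Answer: 4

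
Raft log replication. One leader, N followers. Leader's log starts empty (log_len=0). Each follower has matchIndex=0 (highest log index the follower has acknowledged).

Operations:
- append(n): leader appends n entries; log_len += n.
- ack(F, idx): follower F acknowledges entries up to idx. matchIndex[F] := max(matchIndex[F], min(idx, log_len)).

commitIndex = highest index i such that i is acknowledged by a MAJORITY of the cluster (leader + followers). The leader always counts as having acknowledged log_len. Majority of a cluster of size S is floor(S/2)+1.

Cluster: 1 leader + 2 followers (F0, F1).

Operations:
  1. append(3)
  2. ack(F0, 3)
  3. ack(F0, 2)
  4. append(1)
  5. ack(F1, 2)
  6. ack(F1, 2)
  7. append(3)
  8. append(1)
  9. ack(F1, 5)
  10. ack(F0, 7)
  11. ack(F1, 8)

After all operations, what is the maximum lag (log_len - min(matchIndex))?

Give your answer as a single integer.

Op 1: append 3 -> log_len=3
Op 2: F0 acks idx 3 -> match: F0=3 F1=0; commitIndex=3
Op 3: F0 acks idx 2 -> match: F0=3 F1=0; commitIndex=3
Op 4: append 1 -> log_len=4
Op 5: F1 acks idx 2 -> match: F0=3 F1=2; commitIndex=3
Op 6: F1 acks idx 2 -> match: F0=3 F1=2; commitIndex=3
Op 7: append 3 -> log_len=7
Op 8: append 1 -> log_len=8
Op 9: F1 acks idx 5 -> match: F0=3 F1=5; commitIndex=5
Op 10: F0 acks idx 7 -> match: F0=7 F1=5; commitIndex=7
Op 11: F1 acks idx 8 -> match: F0=7 F1=8; commitIndex=8

Answer: 1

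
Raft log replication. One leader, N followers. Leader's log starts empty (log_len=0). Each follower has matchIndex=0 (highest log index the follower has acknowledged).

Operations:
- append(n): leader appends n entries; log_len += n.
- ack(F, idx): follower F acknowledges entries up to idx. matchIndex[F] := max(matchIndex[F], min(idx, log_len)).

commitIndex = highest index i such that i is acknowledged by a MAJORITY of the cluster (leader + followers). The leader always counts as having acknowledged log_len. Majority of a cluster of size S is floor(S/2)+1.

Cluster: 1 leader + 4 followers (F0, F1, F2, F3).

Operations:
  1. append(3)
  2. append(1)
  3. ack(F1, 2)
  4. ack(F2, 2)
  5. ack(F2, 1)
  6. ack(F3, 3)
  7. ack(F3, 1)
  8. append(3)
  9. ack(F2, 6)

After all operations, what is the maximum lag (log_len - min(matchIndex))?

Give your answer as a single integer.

Op 1: append 3 -> log_len=3
Op 2: append 1 -> log_len=4
Op 3: F1 acks idx 2 -> match: F0=0 F1=2 F2=0 F3=0; commitIndex=0
Op 4: F2 acks idx 2 -> match: F0=0 F1=2 F2=2 F3=0; commitIndex=2
Op 5: F2 acks idx 1 -> match: F0=0 F1=2 F2=2 F3=0; commitIndex=2
Op 6: F3 acks idx 3 -> match: F0=0 F1=2 F2=2 F3=3; commitIndex=2
Op 7: F3 acks idx 1 -> match: F0=0 F1=2 F2=2 F3=3; commitIndex=2
Op 8: append 3 -> log_len=7
Op 9: F2 acks idx 6 -> match: F0=0 F1=2 F2=6 F3=3; commitIndex=3

Answer: 7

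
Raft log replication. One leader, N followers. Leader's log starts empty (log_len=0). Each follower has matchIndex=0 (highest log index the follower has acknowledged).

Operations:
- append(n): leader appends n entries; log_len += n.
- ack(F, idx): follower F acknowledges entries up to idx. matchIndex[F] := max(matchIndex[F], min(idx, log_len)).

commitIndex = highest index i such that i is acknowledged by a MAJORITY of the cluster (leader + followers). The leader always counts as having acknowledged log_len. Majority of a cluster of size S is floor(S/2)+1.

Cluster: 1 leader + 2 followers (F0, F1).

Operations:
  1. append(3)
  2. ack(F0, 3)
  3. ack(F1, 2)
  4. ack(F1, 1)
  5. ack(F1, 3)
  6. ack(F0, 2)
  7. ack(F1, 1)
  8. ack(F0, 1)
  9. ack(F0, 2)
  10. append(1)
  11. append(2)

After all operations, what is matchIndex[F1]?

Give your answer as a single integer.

Answer: 3

Derivation:
Op 1: append 3 -> log_len=3
Op 2: F0 acks idx 3 -> match: F0=3 F1=0; commitIndex=3
Op 3: F1 acks idx 2 -> match: F0=3 F1=2; commitIndex=3
Op 4: F1 acks idx 1 -> match: F0=3 F1=2; commitIndex=3
Op 5: F1 acks idx 3 -> match: F0=3 F1=3; commitIndex=3
Op 6: F0 acks idx 2 -> match: F0=3 F1=3; commitIndex=3
Op 7: F1 acks idx 1 -> match: F0=3 F1=3; commitIndex=3
Op 8: F0 acks idx 1 -> match: F0=3 F1=3; commitIndex=3
Op 9: F0 acks idx 2 -> match: F0=3 F1=3; commitIndex=3
Op 10: append 1 -> log_len=4
Op 11: append 2 -> log_len=6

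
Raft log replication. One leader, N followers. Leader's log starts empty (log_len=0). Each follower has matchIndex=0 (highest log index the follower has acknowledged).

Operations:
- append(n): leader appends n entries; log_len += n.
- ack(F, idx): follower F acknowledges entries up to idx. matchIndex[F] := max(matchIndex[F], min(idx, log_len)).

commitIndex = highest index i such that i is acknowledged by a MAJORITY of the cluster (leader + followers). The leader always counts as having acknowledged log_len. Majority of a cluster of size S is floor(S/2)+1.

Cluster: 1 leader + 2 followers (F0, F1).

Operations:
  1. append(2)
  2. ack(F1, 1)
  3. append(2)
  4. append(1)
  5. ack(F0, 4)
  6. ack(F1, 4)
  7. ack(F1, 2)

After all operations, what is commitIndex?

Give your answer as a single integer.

Answer: 4

Derivation:
Op 1: append 2 -> log_len=2
Op 2: F1 acks idx 1 -> match: F0=0 F1=1; commitIndex=1
Op 3: append 2 -> log_len=4
Op 4: append 1 -> log_len=5
Op 5: F0 acks idx 4 -> match: F0=4 F1=1; commitIndex=4
Op 6: F1 acks idx 4 -> match: F0=4 F1=4; commitIndex=4
Op 7: F1 acks idx 2 -> match: F0=4 F1=4; commitIndex=4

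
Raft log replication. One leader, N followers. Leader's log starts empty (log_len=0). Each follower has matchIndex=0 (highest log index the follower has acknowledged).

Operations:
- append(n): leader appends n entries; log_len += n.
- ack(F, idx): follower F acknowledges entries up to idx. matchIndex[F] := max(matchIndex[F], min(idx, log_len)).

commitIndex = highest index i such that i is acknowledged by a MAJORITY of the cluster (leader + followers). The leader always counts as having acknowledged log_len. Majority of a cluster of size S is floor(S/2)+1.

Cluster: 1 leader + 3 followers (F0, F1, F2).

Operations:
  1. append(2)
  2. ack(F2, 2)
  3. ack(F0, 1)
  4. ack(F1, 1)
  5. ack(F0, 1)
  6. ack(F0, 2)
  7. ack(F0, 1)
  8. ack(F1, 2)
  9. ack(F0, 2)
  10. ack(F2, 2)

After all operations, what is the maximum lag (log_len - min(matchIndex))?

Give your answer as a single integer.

Answer: 0

Derivation:
Op 1: append 2 -> log_len=2
Op 2: F2 acks idx 2 -> match: F0=0 F1=0 F2=2; commitIndex=0
Op 3: F0 acks idx 1 -> match: F0=1 F1=0 F2=2; commitIndex=1
Op 4: F1 acks idx 1 -> match: F0=1 F1=1 F2=2; commitIndex=1
Op 5: F0 acks idx 1 -> match: F0=1 F1=1 F2=2; commitIndex=1
Op 6: F0 acks idx 2 -> match: F0=2 F1=1 F2=2; commitIndex=2
Op 7: F0 acks idx 1 -> match: F0=2 F1=1 F2=2; commitIndex=2
Op 8: F1 acks idx 2 -> match: F0=2 F1=2 F2=2; commitIndex=2
Op 9: F0 acks idx 2 -> match: F0=2 F1=2 F2=2; commitIndex=2
Op 10: F2 acks idx 2 -> match: F0=2 F1=2 F2=2; commitIndex=2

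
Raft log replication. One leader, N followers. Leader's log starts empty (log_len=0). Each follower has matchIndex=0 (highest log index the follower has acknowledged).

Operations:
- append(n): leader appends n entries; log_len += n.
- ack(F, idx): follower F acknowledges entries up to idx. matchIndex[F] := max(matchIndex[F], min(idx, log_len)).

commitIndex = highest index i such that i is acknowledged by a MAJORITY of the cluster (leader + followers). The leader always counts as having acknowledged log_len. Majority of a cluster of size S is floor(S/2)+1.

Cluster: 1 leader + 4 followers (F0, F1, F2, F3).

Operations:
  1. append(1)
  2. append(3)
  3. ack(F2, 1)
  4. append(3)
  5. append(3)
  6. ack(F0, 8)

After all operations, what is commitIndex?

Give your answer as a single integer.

Answer: 1

Derivation:
Op 1: append 1 -> log_len=1
Op 2: append 3 -> log_len=4
Op 3: F2 acks idx 1 -> match: F0=0 F1=0 F2=1 F3=0; commitIndex=0
Op 4: append 3 -> log_len=7
Op 5: append 3 -> log_len=10
Op 6: F0 acks idx 8 -> match: F0=8 F1=0 F2=1 F3=0; commitIndex=1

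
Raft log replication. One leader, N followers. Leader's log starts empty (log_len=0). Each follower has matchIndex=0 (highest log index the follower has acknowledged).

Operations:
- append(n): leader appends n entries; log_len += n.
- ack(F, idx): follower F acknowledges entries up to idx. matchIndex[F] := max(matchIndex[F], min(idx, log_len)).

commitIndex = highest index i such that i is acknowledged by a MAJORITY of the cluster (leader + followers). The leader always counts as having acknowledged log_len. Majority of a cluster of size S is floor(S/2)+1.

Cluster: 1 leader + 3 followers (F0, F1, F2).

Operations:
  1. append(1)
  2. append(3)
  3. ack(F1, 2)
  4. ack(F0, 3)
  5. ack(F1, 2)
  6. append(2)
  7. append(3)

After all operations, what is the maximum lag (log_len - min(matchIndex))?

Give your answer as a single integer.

Answer: 9

Derivation:
Op 1: append 1 -> log_len=1
Op 2: append 3 -> log_len=4
Op 3: F1 acks idx 2 -> match: F0=0 F1=2 F2=0; commitIndex=0
Op 4: F0 acks idx 3 -> match: F0=3 F1=2 F2=0; commitIndex=2
Op 5: F1 acks idx 2 -> match: F0=3 F1=2 F2=0; commitIndex=2
Op 6: append 2 -> log_len=6
Op 7: append 3 -> log_len=9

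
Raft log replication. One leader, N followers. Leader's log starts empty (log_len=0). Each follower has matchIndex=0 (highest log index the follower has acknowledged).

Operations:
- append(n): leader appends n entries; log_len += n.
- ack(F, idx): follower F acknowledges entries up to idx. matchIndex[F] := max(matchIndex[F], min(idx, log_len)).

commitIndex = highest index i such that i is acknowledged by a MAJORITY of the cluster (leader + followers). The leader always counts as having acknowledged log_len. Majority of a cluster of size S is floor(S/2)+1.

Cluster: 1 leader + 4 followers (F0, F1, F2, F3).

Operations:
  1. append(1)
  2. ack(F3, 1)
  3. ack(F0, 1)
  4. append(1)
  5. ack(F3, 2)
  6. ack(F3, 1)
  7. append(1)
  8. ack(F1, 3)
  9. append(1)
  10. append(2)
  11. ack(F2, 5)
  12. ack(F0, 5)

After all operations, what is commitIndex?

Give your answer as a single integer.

Answer: 5

Derivation:
Op 1: append 1 -> log_len=1
Op 2: F3 acks idx 1 -> match: F0=0 F1=0 F2=0 F3=1; commitIndex=0
Op 3: F0 acks idx 1 -> match: F0=1 F1=0 F2=0 F3=1; commitIndex=1
Op 4: append 1 -> log_len=2
Op 5: F3 acks idx 2 -> match: F0=1 F1=0 F2=0 F3=2; commitIndex=1
Op 6: F3 acks idx 1 -> match: F0=1 F1=0 F2=0 F3=2; commitIndex=1
Op 7: append 1 -> log_len=3
Op 8: F1 acks idx 3 -> match: F0=1 F1=3 F2=0 F3=2; commitIndex=2
Op 9: append 1 -> log_len=4
Op 10: append 2 -> log_len=6
Op 11: F2 acks idx 5 -> match: F0=1 F1=3 F2=5 F3=2; commitIndex=3
Op 12: F0 acks idx 5 -> match: F0=5 F1=3 F2=5 F3=2; commitIndex=5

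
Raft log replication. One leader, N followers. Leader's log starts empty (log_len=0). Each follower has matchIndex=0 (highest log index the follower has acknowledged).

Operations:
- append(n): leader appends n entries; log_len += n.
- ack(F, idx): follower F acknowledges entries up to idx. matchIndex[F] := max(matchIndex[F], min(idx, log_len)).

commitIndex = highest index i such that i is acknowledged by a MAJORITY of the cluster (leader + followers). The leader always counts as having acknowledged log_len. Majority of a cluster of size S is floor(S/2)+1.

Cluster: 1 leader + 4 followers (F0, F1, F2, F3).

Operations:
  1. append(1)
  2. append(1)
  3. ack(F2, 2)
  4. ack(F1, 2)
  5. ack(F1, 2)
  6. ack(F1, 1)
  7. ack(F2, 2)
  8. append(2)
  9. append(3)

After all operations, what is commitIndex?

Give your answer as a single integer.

Op 1: append 1 -> log_len=1
Op 2: append 1 -> log_len=2
Op 3: F2 acks idx 2 -> match: F0=0 F1=0 F2=2 F3=0; commitIndex=0
Op 4: F1 acks idx 2 -> match: F0=0 F1=2 F2=2 F3=0; commitIndex=2
Op 5: F1 acks idx 2 -> match: F0=0 F1=2 F2=2 F3=0; commitIndex=2
Op 6: F1 acks idx 1 -> match: F0=0 F1=2 F2=2 F3=0; commitIndex=2
Op 7: F2 acks idx 2 -> match: F0=0 F1=2 F2=2 F3=0; commitIndex=2
Op 8: append 2 -> log_len=4
Op 9: append 3 -> log_len=7

Answer: 2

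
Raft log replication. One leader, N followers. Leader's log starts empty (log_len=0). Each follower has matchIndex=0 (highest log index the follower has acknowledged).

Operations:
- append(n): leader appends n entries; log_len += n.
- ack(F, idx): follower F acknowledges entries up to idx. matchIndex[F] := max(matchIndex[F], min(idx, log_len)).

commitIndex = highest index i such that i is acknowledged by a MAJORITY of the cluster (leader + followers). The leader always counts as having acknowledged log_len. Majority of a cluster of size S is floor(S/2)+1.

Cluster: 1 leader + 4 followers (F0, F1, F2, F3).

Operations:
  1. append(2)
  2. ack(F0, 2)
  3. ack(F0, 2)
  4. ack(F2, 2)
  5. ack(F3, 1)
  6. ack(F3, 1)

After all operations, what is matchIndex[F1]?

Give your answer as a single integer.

Op 1: append 2 -> log_len=2
Op 2: F0 acks idx 2 -> match: F0=2 F1=0 F2=0 F3=0; commitIndex=0
Op 3: F0 acks idx 2 -> match: F0=2 F1=0 F2=0 F3=0; commitIndex=0
Op 4: F2 acks idx 2 -> match: F0=2 F1=0 F2=2 F3=0; commitIndex=2
Op 5: F3 acks idx 1 -> match: F0=2 F1=0 F2=2 F3=1; commitIndex=2
Op 6: F3 acks idx 1 -> match: F0=2 F1=0 F2=2 F3=1; commitIndex=2

Answer: 0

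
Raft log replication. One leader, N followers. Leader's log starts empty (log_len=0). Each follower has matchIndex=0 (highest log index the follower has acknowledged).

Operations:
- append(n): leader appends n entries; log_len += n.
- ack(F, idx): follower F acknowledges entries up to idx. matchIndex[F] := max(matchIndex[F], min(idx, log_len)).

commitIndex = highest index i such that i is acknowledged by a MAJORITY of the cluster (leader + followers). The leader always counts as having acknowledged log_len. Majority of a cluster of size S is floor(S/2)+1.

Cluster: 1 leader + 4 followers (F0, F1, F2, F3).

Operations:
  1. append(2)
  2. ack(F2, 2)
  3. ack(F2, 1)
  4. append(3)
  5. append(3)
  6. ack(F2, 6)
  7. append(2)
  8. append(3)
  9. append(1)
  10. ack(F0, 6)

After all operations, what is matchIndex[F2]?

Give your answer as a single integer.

Answer: 6

Derivation:
Op 1: append 2 -> log_len=2
Op 2: F2 acks idx 2 -> match: F0=0 F1=0 F2=2 F3=0; commitIndex=0
Op 3: F2 acks idx 1 -> match: F0=0 F1=0 F2=2 F3=0; commitIndex=0
Op 4: append 3 -> log_len=5
Op 5: append 3 -> log_len=8
Op 6: F2 acks idx 6 -> match: F0=0 F1=0 F2=6 F3=0; commitIndex=0
Op 7: append 2 -> log_len=10
Op 8: append 3 -> log_len=13
Op 9: append 1 -> log_len=14
Op 10: F0 acks idx 6 -> match: F0=6 F1=0 F2=6 F3=0; commitIndex=6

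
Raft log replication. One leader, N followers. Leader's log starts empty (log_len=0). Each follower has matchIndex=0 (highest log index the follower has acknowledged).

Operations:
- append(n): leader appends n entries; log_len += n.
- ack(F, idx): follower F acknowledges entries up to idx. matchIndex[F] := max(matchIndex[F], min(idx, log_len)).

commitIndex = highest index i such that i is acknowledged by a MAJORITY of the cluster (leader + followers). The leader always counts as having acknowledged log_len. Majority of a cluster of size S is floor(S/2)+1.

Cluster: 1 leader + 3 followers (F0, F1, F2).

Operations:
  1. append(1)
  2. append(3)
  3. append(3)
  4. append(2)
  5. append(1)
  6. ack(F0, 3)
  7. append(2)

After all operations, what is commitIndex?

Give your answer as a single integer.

Op 1: append 1 -> log_len=1
Op 2: append 3 -> log_len=4
Op 3: append 3 -> log_len=7
Op 4: append 2 -> log_len=9
Op 5: append 1 -> log_len=10
Op 6: F0 acks idx 3 -> match: F0=3 F1=0 F2=0; commitIndex=0
Op 7: append 2 -> log_len=12

Answer: 0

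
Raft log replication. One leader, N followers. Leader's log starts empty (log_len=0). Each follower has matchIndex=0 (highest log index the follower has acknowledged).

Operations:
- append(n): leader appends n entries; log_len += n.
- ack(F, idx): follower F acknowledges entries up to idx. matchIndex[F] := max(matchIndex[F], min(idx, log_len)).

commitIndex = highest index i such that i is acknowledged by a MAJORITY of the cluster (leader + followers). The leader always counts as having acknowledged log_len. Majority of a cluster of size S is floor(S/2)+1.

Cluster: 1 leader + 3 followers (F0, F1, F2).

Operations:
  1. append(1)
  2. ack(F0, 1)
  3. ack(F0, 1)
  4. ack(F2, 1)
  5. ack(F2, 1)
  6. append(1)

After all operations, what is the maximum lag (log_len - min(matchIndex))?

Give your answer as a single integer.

Answer: 2

Derivation:
Op 1: append 1 -> log_len=1
Op 2: F0 acks idx 1 -> match: F0=1 F1=0 F2=0; commitIndex=0
Op 3: F0 acks idx 1 -> match: F0=1 F1=0 F2=0; commitIndex=0
Op 4: F2 acks idx 1 -> match: F0=1 F1=0 F2=1; commitIndex=1
Op 5: F2 acks idx 1 -> match: F0=1 F1=0 F2=1; commitIndex=1
Op 6: append 1 -> log_len=2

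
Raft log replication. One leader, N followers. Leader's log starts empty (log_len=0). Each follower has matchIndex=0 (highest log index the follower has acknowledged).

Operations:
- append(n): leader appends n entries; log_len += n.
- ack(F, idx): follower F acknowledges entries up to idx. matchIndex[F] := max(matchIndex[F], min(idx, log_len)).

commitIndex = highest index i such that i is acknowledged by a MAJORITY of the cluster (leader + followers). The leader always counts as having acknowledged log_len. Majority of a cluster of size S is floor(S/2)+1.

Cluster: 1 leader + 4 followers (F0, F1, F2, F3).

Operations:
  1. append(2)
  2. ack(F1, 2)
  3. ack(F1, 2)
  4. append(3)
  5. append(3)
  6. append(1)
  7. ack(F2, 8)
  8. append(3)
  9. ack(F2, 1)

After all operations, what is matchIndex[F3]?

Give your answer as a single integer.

Op 1: append 2 -> log_len=2
Op 2: F1 acks idx 2 -> match: F0=0 F1=2 F2=0 F3=0; commitIndex=0
Op 3: F1 acks idx 2 -> match: F0=0 F1=2 F2=0 F3=0; commitIndex=0
Op 4: append 3 -> log_len=5
Op 5: append 3 -> log_len=8
Op 6: append 1 -> log_len=9
Op 7: F2 acks idx 8 -> match: F0=0 F1=2 F2=8 F3=0; commitIndex=2
Op 8: append 3 -> log_len=12
Op 9: F2 acks idx 1 -> match: F0=0 F1=2 F2=8 F3=0; commitIndex=2

Answer: 0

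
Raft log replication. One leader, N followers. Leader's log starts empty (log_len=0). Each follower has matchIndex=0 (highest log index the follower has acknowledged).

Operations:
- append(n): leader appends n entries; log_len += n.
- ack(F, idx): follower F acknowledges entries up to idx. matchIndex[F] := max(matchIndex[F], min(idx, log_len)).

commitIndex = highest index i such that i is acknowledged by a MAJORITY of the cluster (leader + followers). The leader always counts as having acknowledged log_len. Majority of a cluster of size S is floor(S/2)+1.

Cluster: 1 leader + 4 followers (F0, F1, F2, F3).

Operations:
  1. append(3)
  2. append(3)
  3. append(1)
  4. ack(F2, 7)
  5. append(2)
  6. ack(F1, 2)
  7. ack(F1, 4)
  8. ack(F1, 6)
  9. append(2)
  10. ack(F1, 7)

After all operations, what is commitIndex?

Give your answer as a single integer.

Op 1: append 3 -> log_len=3
Op 2: append 3 -> log_len=6
Op 3: append 1 -> log_len=7
Op 4: F2 acks idx 7 -> match: F0=0 F1=0 F2=7 F3=0; commitIndex=0
Op 5: append 2 -> log_len=9
Op 6: F1 acks idx 2 -> match: F0=0 F1=2 F2=7 F3=0; commitIndex=2
Op 7: F1 acks idx 4 -> match: F0=0 F1=4 F2=7 F3=0; commitIndex=4
Op 8: F1 acks idx 6 -> match: F0=0 F1=6 F2=7 F3=0; commitIndex=6
Op 9: append 2 -> log_len=11
Op 10: F1 acks idx 7 -> match: F0=0 F1=7 F2=7 F3=0; commitIndex=7

Answer: 7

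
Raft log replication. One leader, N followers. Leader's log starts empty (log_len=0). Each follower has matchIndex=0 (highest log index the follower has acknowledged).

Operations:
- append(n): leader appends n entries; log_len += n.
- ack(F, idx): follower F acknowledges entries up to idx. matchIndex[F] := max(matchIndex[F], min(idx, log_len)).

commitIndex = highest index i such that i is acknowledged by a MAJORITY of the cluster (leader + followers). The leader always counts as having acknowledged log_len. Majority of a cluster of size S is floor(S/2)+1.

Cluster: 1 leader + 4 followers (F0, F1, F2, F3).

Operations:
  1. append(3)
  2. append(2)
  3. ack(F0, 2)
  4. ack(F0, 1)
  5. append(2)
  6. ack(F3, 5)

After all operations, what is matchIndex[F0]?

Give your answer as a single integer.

Op 1: append 3 -> log_len=3
Op 2: append 2 -> log_len=5
Op 3: F0 acks idx 2 -> match: F0=2 F1=0 F2=0 F3=0; commitIndex=0
Op 4: F0 acks idx 1 -> match: F0=2 F1=0 F2=0 F3=0; commitIndex=0
Op 5: append 2 -> log_len=7
Op 6: F3 acks idx 5 -> match: F0=2 F1=0 F2=0 F3=5; commitIndex=2

Answer: 2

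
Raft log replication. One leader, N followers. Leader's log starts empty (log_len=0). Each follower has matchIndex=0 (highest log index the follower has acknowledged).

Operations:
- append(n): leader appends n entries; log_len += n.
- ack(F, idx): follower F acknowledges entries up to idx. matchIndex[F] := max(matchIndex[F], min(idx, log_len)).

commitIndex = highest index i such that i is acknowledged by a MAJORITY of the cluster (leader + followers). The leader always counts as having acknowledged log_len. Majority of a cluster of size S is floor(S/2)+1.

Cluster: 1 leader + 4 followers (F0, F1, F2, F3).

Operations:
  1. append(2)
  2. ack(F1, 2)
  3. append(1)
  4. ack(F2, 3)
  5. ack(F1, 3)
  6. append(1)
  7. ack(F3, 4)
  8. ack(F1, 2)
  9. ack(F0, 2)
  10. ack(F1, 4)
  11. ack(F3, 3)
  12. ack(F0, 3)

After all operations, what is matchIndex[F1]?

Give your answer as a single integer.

Op 1: append 2 -> log_len=2
Op 2: F1 acks idx 2 -> match: F0=0 F1=2 F2=0 F3=0; commitIndex=0
Op 3: append 1 -> log_len=3
Op 4: F2 acks idx 3 -> match: F0=0 F1=2 F2=3 F3=0; commitIndex=2
Op 5: F1 acks idx 3 -> match: F0=0 F1=3 F2=3 F3=0; commitIndex=3
Op 6: append 1 -> log_len=4
Op 7: F3 acks idx 4 -> match: F0=0 F1=3 F2=3 F3=4; commitIndex=3
Op 8: F1 acks idx 2 -> match: F0=0 F1=3 F2=3 F3=4; commitIndex=3
Op 9: F0 acks idx 2 -> match: F0=2 F1=3 F2=3 F3=4; commitIndex=3
Op 10: F1 acks idx 4 -> match: F0=2 F1=4 F2=3 F3=4; commitIndex=4
Op 11: F3 acks idx 3 -> match: F0=2 F1=4 F2=3 F3=4; commitIndex=4
Op 12: F0 acks idx 3 -> match: F0=3 F1=4 F2=3 F3=4; commitIndex=4

Answer: 4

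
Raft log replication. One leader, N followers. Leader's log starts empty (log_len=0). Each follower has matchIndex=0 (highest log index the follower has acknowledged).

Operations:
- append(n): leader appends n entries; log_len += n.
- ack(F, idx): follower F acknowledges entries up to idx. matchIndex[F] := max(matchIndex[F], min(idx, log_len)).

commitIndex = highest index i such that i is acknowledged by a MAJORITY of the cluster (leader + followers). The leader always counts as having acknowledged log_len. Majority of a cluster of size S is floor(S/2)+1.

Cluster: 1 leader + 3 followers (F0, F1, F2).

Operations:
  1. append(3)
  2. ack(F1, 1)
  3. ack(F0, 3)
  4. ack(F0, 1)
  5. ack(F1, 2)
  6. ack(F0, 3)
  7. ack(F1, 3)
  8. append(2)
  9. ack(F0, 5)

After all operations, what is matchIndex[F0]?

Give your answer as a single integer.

Op 1: append 3 -> log_len=3
Op 2: F1 acks idx 1 -> match: F0=0 F1=1 F2=0; commitIndex=0
Op 3: F0 acks idx 3 -> match: F0=3 F1=1 F2=0; commitIndex=1
Op 4: F0 acks idx 1 -> match: F0=3 F1=1 F2=0; commitIndex=1
Op 5: F1 acks idx 2 -> match: F0=3 F1=2 F2=0; commitIndex=2
Op 6: F0 acks idx 3 -> match: F0=3 F1=2 F2=0; commitIndex=2
Op 7: F1 acks idx 3 -> match: F0=3 F1=3 F2=0; commitIndex=3
Op 8: append 2 -> log_len=5
Op 9: F0 acks idx 5 -> match: F0=5 F1=3 F2=0; commitIndex=3

Answer: 5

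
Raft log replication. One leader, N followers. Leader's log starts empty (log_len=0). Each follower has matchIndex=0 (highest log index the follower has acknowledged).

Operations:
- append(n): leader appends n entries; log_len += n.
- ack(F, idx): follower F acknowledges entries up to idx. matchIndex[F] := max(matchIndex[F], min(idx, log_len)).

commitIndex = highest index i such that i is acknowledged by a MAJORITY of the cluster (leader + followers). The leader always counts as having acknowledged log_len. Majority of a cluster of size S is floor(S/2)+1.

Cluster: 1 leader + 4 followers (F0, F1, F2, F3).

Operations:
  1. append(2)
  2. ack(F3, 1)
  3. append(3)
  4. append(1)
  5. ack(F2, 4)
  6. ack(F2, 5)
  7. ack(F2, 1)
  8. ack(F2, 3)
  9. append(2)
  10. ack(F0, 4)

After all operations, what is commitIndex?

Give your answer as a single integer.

Answer: 4

Derivation:
Op 1: append 2 -> log_len=2
Op 2: F3 acks idx 1 -> match: F0=0 F1=0 F2=0 F3=1; commitIndex=0
Op 3: append 3 -> log_len=5
Op 4: append 1 -> log_len=6
Op 5: F2 acks idx 4 -> match: F0=0 F1=0 F2=4 F3=1; commitIndex=1
Op 6: F2 acks idx 5 -> match: F0=0 F1=0 F2=5 F3=1; commitIndex=1
Op 7: F2 acks idx 1 -> match: F0=0 F1=0 F2=5 F3=1; commitIndex=1
Op 8: F2 acks idx 3 -> match: F0=0 F1=0 F2=5 F3=1; commitIndex=1
Op 9: append 2 -> log_len=8
Op 10: F0 acks idx 4 -> match: F0=4 F1=0 F2=5 F3=1; commitIndex=4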